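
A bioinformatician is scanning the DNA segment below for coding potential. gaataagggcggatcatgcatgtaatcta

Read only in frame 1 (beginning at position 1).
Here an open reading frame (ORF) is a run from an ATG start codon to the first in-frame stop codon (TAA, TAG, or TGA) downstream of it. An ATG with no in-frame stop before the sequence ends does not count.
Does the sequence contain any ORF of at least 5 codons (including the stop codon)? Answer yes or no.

no

Frame 1: GAA TAA GGG CGG ATC ATG CAT GTA ATC — no ATG→stop ORF.
Largest ORF found is 0 codons < 5, so no.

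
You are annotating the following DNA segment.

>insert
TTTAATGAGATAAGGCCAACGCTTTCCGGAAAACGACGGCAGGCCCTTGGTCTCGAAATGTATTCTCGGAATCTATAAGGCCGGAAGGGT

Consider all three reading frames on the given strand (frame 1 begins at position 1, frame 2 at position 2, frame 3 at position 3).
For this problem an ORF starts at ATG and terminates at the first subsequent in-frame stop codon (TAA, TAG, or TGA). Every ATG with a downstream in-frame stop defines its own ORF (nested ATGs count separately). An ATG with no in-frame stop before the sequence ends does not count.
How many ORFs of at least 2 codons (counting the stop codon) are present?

2

Frame 1: TTT AAT GAG ATA AGG CCA ACG CTT TCC GGA AAA CGA CGG CAG GCC CTT GGT CTC GAA ATG TAT TCT CGG AAT CTA TAA GGC CGG AAG GGT — ATG at 58, stop TAA at 76 → 21 nt.
Frame 2: TTA ATG AGA TAA GGC CAA CGC TTT CCG GAA AAC GAC GGC AGG CCC TTG GTC TCG AAA TGT ATT CTC GGA ATC TAT AAG GCC GGA AGG — ATG at 5, stop TAA at 11 → 9 nt.
Frame 3: TAA TGA GAT AAG GCC AAC GCT TTC CGG AAA ACG ACG GCA GGC CCT TGG TCT CGA AAT GTA TTC TCG GAA TCT ATA AGG CCG GAA GGG — no ATG→stop ORF.
ORFs ≥ 2 codons: frame 1 58–78 (7 codons), frame 2 5–13 (3 codons). Count = 2.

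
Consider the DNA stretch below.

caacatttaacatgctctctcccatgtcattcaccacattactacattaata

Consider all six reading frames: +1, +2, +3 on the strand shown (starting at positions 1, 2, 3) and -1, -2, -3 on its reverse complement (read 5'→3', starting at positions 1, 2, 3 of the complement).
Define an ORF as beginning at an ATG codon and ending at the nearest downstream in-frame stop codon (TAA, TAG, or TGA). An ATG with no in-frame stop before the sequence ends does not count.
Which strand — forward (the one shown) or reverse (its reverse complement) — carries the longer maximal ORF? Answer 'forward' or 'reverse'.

Reverse complement (5'→3'): TATTAATGTAGTAATGTGGTGAATGACATGGGAGAGAGCATGTTAAATGTTG
Frame +1: CAA CAT TTA ACA TGC TCT CTC CCA TGT CAT TCA CCA CAT TAC TAC ATT AAT — no ATG→stop ORF.
Frame +2: AAC ATT TAA CAT GCT CTC TCC CAT GTC ATT CAC CAC ATT ACT ACA TTA ATA — no ATG→stop ORF.
Frame +3: ACA TTT AAC ATG CTC TCT CCC ATG TCA TTC ACC ACA TTA CTA CAT TAA — ATG at 12, stop TAA at 48 → 39 nt; ATG at 24, stop TAA at 48 → 27 nt.
Frame -1: TAT TAA TGT AGT AAT GTG GTG AAT GAC ATG GGA GAG AGC ATG TTA AAT GTT — no ATG→stop ORF.
Frame -2: ATT AAT GTA GTA ATG TGG TGA ATG ACA TGG GAG AGA GCA TGT TAA ATG TTG — ATG at 14, stop TGA at 20 → 9 nt; ATG at 23, stop TAA at 44 → 24 nt.
Frame -3: TTA ATG TAG TAA TGT GGT GAA TGA CAT GGG AGA GAG CAT GTT AAA TGT — ATG at 6, stop TAG at 9 → 6 nt.
Forward-strand max 39 nt; reverse-strand max 24 nt. The forward strand has the longer ORF.

forward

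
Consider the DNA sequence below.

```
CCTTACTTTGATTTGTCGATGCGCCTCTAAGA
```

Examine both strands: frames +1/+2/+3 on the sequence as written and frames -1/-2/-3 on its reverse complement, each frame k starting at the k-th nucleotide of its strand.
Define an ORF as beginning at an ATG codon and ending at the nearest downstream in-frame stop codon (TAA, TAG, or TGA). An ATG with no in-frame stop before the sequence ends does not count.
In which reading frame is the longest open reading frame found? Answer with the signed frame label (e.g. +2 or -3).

Reverse complement (5'→3'): TCTTAGAGGCGCATCGACAAATCAAAGTAAGG
Frame +1: CCT TAC TTT GAT TTG TCG ATG CGC CTC TAA — ATG at 19, stop TAA at 28 → 12 nt.
Frame +2: CTT ACT TTG ATT TGT CGA TGC GCC TCT AAG — no ATG→stop ORF.
Frame +3: TTA CTT TGA TTT GTC GAT GCG CCT CTA AGA — no ATG→stop ORF.
Frame -1: TCT TAG AGG CGC ATC GAC AAA TCA AAG TAA — no ATG→stop ORF.
Frame -2: CTT AGA GGC GCA TCG ACA AAT CAA AGT AAG — no ATG→stop ORF.
Frame -3: TTA GAG GCG CAT CGA CAA ATC AAA GTA AGG — no ATG→stop ORF.
Longest ORF is 12 nt in frame +1 (positions 19–30).

+1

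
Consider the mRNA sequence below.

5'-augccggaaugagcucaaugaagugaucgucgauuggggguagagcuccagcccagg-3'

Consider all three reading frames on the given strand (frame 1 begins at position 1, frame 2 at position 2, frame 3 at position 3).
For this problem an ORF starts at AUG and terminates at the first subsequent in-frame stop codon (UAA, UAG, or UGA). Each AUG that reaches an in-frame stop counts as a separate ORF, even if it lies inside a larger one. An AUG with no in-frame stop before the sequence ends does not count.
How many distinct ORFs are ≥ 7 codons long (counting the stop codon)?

Frame 1: AUG CCG GAA UGA GCU CAA UGA AGU GAU CGU CGA UUG GGG GUA GAG CUC CAG CCC AGG — AUG at 1, stop UGA at 10 → 12 nt.
Frame 2: UGC CGG AAU GAG CUC AAU GAA GUG AUC GUC GAU UGG GGG UAG AGC UCC AGC CCA — no AUG→stop ORF.
Frame 3: GCC GGA AUG AGC UCA AUG AAG UGA UCG UCG AUU GGG GGU AGA GCU CCA GCC CAG — AUG at 9, stop UGA at 24 → 18 nt; AUG at 18, stop UGA at 24 → 9 nt.
No ORF reaches 7 codons. Count = 0.

0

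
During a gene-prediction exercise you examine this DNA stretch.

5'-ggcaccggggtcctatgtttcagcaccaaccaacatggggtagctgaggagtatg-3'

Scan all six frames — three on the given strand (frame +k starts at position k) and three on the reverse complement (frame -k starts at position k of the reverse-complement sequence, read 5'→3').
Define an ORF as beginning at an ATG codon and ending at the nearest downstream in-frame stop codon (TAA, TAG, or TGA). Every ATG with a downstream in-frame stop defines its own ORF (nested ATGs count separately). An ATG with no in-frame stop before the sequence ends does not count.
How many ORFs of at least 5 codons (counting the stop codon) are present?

2

Reverse complement (5'→3'): CATACTCCTCAGCTACCCCATGTTGGTTGGTGCTGAAACATAGGACCCCGGTGCC
Frame +1: GGC ACC GGG GTC CTA TGT TTC AGC ACC AAC CAA CAT GGG GTA GCT GAG GAG TAT — no ATG→stop ORF.
Frame +2: GCA CCG GGG TCC TAT GTT TCA GCA CCA ACC AAC ATG GGG TAG CTG AGG AGT ATG — ATG at 35, stop TAG at 41 → 9 nt.
Frame +3: CAC CGG GGT CCT ATG TTT CAG CAC CAA CCA ACA TGG GGT AGC TGA GGA GTA — ATG at 15, stop TGA at 45 → 33 nt.
Frame -1: CAT ACT CCT CAG CTA CCC CAT GTT GGT TGG TGC TGA AAC ATA GGA CCC CGG TGC — no ATG→stop ORF.
Frame -2: ATA CTC CTC AGC TAC CCC ATG TTG GTT GGT GCT GAA ACA TAG GAC CCC GGT GCC — ATG at 20, stop TAG at 41 → 24 nt.
Frame -3: TAC TCC TCA GCT ACC CCA TGT TGG TTG GTG CTG AAA CAT AGG ACC CCG GTG — no ATG→stop ORF.
ORFs ≥ 5 codons: frame +3 15–47 (11 codons), frame -2 20–43 (8 codons). Count = 2.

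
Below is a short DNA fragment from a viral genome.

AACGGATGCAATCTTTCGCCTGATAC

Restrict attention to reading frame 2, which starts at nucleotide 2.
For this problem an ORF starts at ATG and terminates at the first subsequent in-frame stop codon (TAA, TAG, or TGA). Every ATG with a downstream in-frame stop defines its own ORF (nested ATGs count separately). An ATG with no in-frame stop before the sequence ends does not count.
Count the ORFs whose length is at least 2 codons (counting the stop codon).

0

Frame 2: ACG GAT GCA ATC TTT CGC CTG ATA — no ATG→stop ORF.
No ORF reaches 2 codons. Count = 0.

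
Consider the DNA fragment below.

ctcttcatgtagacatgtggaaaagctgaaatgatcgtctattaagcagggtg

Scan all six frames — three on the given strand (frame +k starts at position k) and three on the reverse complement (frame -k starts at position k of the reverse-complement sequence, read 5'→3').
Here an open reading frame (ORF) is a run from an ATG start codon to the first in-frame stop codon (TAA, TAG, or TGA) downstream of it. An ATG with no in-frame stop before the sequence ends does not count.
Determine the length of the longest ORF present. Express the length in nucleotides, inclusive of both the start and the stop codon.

15

Reverse complement (5'→3'): CACCCTGCTTAATAGACGATCATTTCAGCTTTTCCACATGTCTACATGAAGAG
Frame +1: CTC TTC ATG TAG ACA TGT GGA AAA GCT GAA ATG ATC GTC TAT TAA GCA GGG — ATG at 7, stop TAG at 10 → 6 nt; ATG at 31, stop TAA at 43 → 15 nt.
Frame +2: TCT TCA TGT AGA CAT GTG GAA AAG CTG AAA TGA TCG TCT ATT AAG CAG GGT — no ATG→stop ORF.
Frame +3: CTT CAT GTA GAC ATG TGG AAA AGC TGA AAT GAT CGT CTA TTA AGC AGG GTG — ATG at 15, stop TGA at 27 → 15 nt.
Frame -1: CAC CCT GCT TAA TAG ACG ATC ATT TCA GCT TTT CCA CAT GTC TAC ATG AAG — no ATG→stop ORF.
Frame -2: ACC CTG CTT AAT AGA CGA TCA TTT CAG CTT TTC CAC ATG TCT ACA TGA AGA — ATG at 38, stop TGA at 47 → 12 nt.
Frame -3: CCC TGC TTA ATA GAC GAT CAT TTC AGC TTT TCC ACA TGT CTA CAT GAA GAG — no ATG→stop ORF.
Longest: frame +1, positions 31–45, 15 nt = 5 codons = 4 aa. → 15 nucleotides.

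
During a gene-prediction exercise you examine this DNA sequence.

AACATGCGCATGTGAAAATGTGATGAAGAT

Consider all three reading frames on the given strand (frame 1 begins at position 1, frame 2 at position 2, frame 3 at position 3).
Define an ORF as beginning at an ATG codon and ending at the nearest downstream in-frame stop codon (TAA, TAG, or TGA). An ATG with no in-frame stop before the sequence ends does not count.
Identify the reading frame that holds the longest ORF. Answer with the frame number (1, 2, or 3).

1

Frame 1: AAC ATG CGC ATG TGA AAA TGT GAT GAA GAT — ATG at 4, stop TGA at 13 → 12 nt; ATG at 10, stop TGA at 13 → 6 nt.
Frame 2: ACA TGC GCA TGT GAA AAT GTG ATG AAG — no ATG→stop ORF.
Frame 3: CAT GCG CAT GTG AAA ATG TGA TGA AGA — ATG at 18, stop TGA at 21 → 6 nt.
Longest ORF is 12 nt in frame 1 (positions 4–15).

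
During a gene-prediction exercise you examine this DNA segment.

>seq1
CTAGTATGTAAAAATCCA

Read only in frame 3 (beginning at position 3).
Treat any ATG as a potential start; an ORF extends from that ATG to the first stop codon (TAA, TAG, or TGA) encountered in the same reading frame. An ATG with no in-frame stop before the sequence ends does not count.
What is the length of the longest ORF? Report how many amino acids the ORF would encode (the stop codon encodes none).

1

Frame 3: AGT ATG TAA AAA TCC — ATG at 6, stop TAA at 9 → 6 nt.
Longest: frame 3, positions 6–11, 6 nt = 2 codons = 1 aa. → 1 amino acids.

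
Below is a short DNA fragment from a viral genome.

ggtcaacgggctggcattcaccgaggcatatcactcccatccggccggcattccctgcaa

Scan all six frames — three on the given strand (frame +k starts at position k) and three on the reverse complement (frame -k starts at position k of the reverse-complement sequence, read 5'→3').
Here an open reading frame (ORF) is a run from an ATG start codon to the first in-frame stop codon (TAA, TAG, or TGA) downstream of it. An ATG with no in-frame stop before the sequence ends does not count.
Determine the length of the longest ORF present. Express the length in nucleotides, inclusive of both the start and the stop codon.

21

Reverse complement (5'→3'): TTGCAGGGAATGCCGGCCGGATGGGAGTGATATGCCTCGGTGAATGCCAGCCCGTTGACC
Frame +1: GGT CAA CGG GCT GGC ATT CAC CGA GGC ATA TCA CTC CCA TCC GGC CGG CAT TCC CTG CAA — no ATG→stop ORF.
Frame +2: GTC AAC GGG CTG GCA TTC ACC GAG GCA TAT CAC TCC CAT CCG GCC GGC ATT CCC TGC — no ATG→stop ORF.
Frame +3: TCA ACG GGC TGG CAT TCA CCG AGG CAT ATC ACT CCC ATC CGG CCG GCA TTC CCT GCA — no ATG→stop ORF.
Frame -1: TTG CAG GGA ATG CCG GCC GGA TGG GAG TGA TAT GCC TCG GTG AAT GCC AGC CCG TTG ACC — ATG at 10, stop TGA at 28 → 21 nt.
Frame -2: TGC AGG GAA TGC CGG CCG GAT GGG AGT GAT ATG CCT CGG TGA ATG CCA GCC CGT TGA — ATG at 32, stop TGA at 41 → 12 nt; ATG at 44, stop TGA at 56 → 15 nt.
Frame -3: GCA GGG AAT GCC GGC CGG ATG GGA GTG ATA TGC CTC GGT GAA TGC CAG CCC GTT GAC — no ATG→stop ORF.
Longest: frame -1, positions 10–30, 21 nt = 7 codons = 6 aa. → 21 nucleotides.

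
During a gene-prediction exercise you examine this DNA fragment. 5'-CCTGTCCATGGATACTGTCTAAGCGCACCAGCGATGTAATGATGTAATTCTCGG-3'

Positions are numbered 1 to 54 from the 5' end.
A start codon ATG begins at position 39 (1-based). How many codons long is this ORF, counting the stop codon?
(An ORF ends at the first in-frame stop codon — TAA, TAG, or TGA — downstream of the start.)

Codons from position 39: ATG (39–41), ATG (42–44), TAA (45–47).
TAA is the first in-frame stop; that's 3 codons including the stop.

3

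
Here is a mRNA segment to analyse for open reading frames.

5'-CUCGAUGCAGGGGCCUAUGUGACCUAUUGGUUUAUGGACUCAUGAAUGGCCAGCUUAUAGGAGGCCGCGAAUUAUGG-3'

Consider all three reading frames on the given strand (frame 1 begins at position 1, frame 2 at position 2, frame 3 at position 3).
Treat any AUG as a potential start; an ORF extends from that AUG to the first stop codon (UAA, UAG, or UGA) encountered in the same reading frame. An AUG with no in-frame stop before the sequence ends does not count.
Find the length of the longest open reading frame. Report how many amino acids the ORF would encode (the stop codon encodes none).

5

Frame 1: CUC GAU GCA GGG GCC UAU GUG ACC UAU UGG UUU AUG GAC UCA UGA AUG GCC AGC UUA UAG GAG GCC GCG AAU UAU — AUG at 34, stop UGA at 43 → 12 nt; AUG at 46, stop UAG at 58 → 15 nt.
Frame 2: UCG AUG CAG GGG CCU AUG UGA CCU AUU GGU UUA UGG ACU CAU GAA UGG CCA GCU UAU AGG AGG CCG CGA AUU AUG — AUG at 5, stop UGA at 20 → 18 nt; AUG at 17, stop UGA at 20 → 6 nt.
Frame 3: CGA UGC AGG GGC CUA UGU GAC CUA UUG GUU UAU GGA CUC AUG AAU GGC CAG CUU AUA GGA GGC CGC GAA UUA UGG — no AUG→stop ORF.
Longest: frame 2, positions 5–22, 18 nt = 6 codons = 5 aa. → 5 amino acids.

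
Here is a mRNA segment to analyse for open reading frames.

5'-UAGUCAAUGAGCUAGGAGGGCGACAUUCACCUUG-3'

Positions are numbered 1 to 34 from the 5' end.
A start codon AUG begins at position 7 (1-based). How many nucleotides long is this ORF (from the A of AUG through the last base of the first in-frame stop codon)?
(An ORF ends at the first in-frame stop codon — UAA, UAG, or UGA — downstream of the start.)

9

Codons from position 7: AUG (7–9), AGC (10–12), UAG (13–15).
UAG is the first in-frame stop; ORF spans 7–15, 9 nucleotides.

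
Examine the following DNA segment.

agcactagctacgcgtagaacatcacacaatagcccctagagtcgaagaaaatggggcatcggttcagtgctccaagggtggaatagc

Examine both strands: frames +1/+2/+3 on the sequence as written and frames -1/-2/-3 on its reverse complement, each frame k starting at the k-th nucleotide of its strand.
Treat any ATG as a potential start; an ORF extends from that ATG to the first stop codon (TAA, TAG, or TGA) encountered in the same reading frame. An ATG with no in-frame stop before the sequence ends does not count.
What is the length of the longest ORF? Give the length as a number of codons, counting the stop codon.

12

Reverse complement (5'→3'): GCTATTCCACCCTTGGAGCACTGAACCGATGCCCCATTTTCTTCGACTCTAGGGGCTATTGTGTGATGTTCTACGCGTAGCTAGTGCT
Frame +1: AGC ACT AGC TAC GCG TAG AAC ATC ACA CAA TAG CCC CTA GAG TCG AAG AAA ATG GGG CAT CGG TTC AGT GCT CCA AGG GTG GAA TAG — ATG at 52, stop TAG at 85 → 36 nt.
Frame +2: GCA CTA GCT ACG CGT AGA ACA TCA CAC AAT AGC CCC TAG AGT CGA AGA AAA TGG GGC ATC GGT TCA GTG CTC CAA GGG TGG AAT AGC — no ATG→stop ORF.
Frame +3: CAC TAG CTA CGC GTA GAA CAT CAC ACA ATA GCC CCT AGA GTC GAA GAA AAT GGG GCA TCG GTT CAG TGC TCC AAG GGT GGA ATA — no ATG→stop ORF.
Frame -1: GCT ATT CCA CCC TTG GAG CAC TGA ACC GAT GCC CCA TTT TCT TCG ACT CTA GGG GCT ATT GTG TGA TGT TCT ACG CGT AGC TAG TGC — no ATG→stop ORF.
Frame -2: CTA TTC CAC CCT TGG AGC ACT GAA CCG ATG CCC CAT TTT CTT CGA CTC TAG GGG CTA TTG TGT GAT GTT CTA CGC GTA GCT AGT GCT — ATG at 29, stop TAG at 50 → 24 nt.
Frame -3: TAT TCC ACC CTT GGA GCA CTG AAC CGA TGC CCC ATT TTC TTC GAC TCT AGG GGC TAT TGT GTG ATG TTC TAC GCG TAG CTA GTG — ATG at 66, stop TAG at 78 → 15 nt.
Longest: frame +1, positions 52–87, 36 nt = 12 codons = 11 aa. → 12 codons.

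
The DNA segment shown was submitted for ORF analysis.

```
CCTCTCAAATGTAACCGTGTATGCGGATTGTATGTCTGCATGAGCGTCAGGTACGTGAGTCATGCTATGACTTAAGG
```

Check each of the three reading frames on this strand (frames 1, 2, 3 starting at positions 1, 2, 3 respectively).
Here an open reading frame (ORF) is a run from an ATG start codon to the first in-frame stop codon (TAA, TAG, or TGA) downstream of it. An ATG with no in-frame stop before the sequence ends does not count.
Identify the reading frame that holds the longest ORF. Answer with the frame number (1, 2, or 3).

Frame 1: CCT CTC AAA TGT AAC CGT GTA TGC GGA TTG TAT GTC TGC ATG AGC GTC AGG TAC GTG AGT CAT GCT ATG ACT TAA — ATG at 40, stop TAA at 73 → 36 nt; ATG at 67, stop TAA at 73 → 9 nt.
Frame 2: CTC TCA AAT GTA ACC GTG TAT GCG GAT TGT ATG TCT GCA TGA GCG TCA GGT ACG TGA GTC ATG CTA TGA CTT AAG — ATG at 32, stop TGA at 41 → 12 nt; ATG at 62, stop TGA at 68 → 9 nt.
Frame 3: TCT CAA ATG TAA CCG TGT ATG CGG ATT GTA TGT CTG CAT GAG CGT CAG GTA CGT GAG TCA TGC TAT GAC TTA AGG — ATG at 9, stop TAA at 12 → 6 nt.
Longest ORF is 36 nt in frame 1 (positions 40–75).

1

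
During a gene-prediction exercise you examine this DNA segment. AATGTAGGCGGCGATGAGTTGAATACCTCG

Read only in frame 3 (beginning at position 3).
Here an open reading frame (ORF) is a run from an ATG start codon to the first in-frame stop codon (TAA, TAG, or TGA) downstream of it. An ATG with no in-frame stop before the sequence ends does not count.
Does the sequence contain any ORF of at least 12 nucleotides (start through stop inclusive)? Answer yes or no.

Frame 3: TGT AGG CGG CGA TGA GTT GAA TAC CTC — no ATG→stop ORF.
Largest ORF found is 0 nucleotides < 12, so no.

no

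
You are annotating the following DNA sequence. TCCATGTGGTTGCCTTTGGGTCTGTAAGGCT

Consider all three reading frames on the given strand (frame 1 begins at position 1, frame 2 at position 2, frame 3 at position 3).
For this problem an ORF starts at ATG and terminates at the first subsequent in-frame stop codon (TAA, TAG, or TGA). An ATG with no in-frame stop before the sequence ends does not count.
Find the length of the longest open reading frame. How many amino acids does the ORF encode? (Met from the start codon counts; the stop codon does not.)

7

Frame 1: TCC ATG TGG TTG CCT TTG GGT CTG TAA GGC — ATG at 4, stop TAA at 25 → 24 nt.
Frame 2: CCA TGT GGT TGC CTT TGG GTC TGT AAG GCT — no ATG→stop ORF.
Frame 3: CAT GTG GTT GCC TTT GGG TCT GTA AGG — no ATG→stop ORF.
Longest: frame 1, positions 4–27, 24 nt = 8 codons = 7 aa. → 7 amino acids.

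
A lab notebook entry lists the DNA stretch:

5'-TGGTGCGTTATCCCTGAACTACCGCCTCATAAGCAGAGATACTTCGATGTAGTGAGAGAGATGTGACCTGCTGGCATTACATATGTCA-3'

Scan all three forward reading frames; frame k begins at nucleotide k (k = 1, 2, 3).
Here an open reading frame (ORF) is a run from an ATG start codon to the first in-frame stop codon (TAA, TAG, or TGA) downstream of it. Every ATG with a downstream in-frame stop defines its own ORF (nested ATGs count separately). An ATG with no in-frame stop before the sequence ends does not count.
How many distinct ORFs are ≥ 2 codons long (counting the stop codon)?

2

Frame 1: TGG TGC GTT ATC CCT GAA CTA CCG CCT CAT AAG CAG AGA TAC TTC GAT GTA GTG AGA GAG ATG TGA CCT GCT GGC ATT ACA TAT GTC — ATG at 61, stop TGA at 64 → 6 nt.
Frame 2: GGT GCG TTA TCC CTG AAC TAC CGC CTC ATA AGC AGA GAT ACT TCG ATG TAG TGA GAG AGA TGT GAC CTG CTG GCA TTA CAT ATG TCA — ATG at 47, stop TAG at 50 → 6 nt.
Frame 3: GTG CGT TAT CCC TGA ACT ACC GCC TCA TAA GCA GAG ATA CTT CGA TGT AGT GAG AGA GAT GTG ACC TGC TGG CAT TAC ATA TGT — no ATG→stop ORF.
ORFs ≥ 2 codons: frame 1 61–66 (2 codons), frame 2 47–52 (2 codons). Count = 2.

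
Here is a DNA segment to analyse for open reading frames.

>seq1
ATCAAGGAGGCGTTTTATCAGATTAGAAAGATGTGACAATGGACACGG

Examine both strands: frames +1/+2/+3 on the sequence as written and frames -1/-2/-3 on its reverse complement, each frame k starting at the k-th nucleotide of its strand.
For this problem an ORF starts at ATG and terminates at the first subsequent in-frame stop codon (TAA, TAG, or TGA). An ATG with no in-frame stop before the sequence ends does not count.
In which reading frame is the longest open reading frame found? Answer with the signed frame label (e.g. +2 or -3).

+1

Reverse complement (5'→3'): CCGTGTCCATTGTCACATCTTTCTAATCTGATAAAACGCCTCCTTGAT
Frame +1: ATC AAG GAG GCG TTT TAT CAG ATT AGA AAG ATG TGA CAA TGG ACA CGG — ATG at 31, stop TGA at 34 → 6 nt.
Frame +2: TCA AGG AGG CGT TTT ATC AGA TTA GAA AGA TGT GAC AAT GGA CAC — no ATG→stop ORF.
Frame +3: CAA GGA GGC GTT TTA TCA GAT TAG AAA GAT GTG ACA ATG GAC ACG — no ATG→stop ORF.
Frame -1: CCG TGT CCA TTG TCA CAT CTT TCT AAT CTG ATA AAA CGC CTC CTT GAT — no ATG→stop ORF.
Frame -2: CGT GTC CAT TGT CAC ATC TTT CTA ATC TGA TAA AAC GCC TCC TTG — no ATG→stop ORF.
Frame -3: GTG TCC ATT GTC ACA TCT TTC TAA TCT GAT AAA ACG CCT CCT TGA — no ATG→stop ORF.
Longest ORF is 6 nt in frame +1 (positions 31–36).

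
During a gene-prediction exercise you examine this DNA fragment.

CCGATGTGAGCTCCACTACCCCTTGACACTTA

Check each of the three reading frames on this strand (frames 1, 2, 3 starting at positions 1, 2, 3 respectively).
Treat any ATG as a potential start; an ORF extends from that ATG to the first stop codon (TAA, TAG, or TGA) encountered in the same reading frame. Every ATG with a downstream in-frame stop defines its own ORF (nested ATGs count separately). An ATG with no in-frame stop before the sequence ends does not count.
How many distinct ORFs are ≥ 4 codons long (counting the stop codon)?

0

Frame 1: CCG ATG TGA GCT CCA CTA CCC CTT GAC ACT — ATG at 4, stop TGA at 7 → 6 nt.
Frame 2: CGA TGT GAG CTC CAC TAC CCC TTG ACA CTT — no ATG→stop ORF.
Frame 3: GAT GTG AGC TCC ACT ACC CCT TGA CAC TTA — no ATG→stop ORF.
No ORF reaches 4 codons. Count = 0.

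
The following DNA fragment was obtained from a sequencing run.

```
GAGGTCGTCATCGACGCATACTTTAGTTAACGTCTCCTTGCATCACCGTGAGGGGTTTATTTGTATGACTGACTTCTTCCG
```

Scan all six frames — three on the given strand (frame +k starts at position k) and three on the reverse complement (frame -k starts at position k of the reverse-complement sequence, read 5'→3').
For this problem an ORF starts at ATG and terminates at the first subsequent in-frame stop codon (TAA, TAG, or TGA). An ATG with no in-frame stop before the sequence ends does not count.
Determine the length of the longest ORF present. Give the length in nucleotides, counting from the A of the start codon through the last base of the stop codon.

Reverse complement (5'→3'): CGGAAGAAGTCAGTCATACAAATAAACCCCTCACGGTGATGCAAGGAGACGTTAACTAAAGTATGCGTCGATGACGACCTC
Frame +1: GAG GTC GTC ATC GAC GCA TAC TTT AGT TAA CGT CTC CTT GCA TCA CCG TGA GGG GTT TAT TTG TAT GAC TGA CTT CTT CCG — no ATG→stop ORF.
Frame +2: AGG TCG TCA TCG ACG CAT ACT TTA GTT AAC GTC TCC TTG CAT CAC CGT GAG GGG TTT ATT TGT ATG ACT GAC TTC TTC — no ATG→stop ORF.
Frame +3: GGT CGT CAT CGA CGC ATA CTT TAG TTA ACG TCT CCT TGC ATC ACC GTG AGG GGT TTA TTT GTA TGA CTG ACT TCT TCC — no ATG→stop ORF.
Frame -1: CGG AAG AAG TCA GTC ATA CAA ATA AAC CCC TCA CGG TGA TGC AAG GAG ACG TTA ACT AAA GTA TGC GTC GAT GAC GAC CTC — no ATG→stop ORF.
Frame -2: GGA AGA AGT CAG TCA TAC AAA TAA ACC CCT CAC GGT GAT GCA AGG AGA CGT TAA CTA AAG TAT GCG TCG ATG ACG ACC — no ATG→stop ORF.
Frame -3: GAA GAA GTC AGT CAT ACA AAT AAA CCC CTC ACG GTG ATG CAA GGA GAC GTT AAC TAA AGT ATG CGT CGA TGA CGA CCT — ATG at 39, stop TAA at 57 → 21 nt; ATG at 63, stop TGA at 72 → 12 nt.
Longest: frame -3, positions 39–59, 21 nt = 7 codons = 6 aa. → 21 nucleotides.

21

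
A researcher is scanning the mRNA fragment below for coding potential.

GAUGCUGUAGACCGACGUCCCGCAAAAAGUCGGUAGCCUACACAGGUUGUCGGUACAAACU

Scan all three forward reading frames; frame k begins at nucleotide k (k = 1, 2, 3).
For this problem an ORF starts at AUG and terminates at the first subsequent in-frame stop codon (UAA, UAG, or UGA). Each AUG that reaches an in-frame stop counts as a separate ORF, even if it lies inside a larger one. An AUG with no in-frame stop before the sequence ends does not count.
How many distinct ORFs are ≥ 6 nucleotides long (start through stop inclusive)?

Frame 1: GAU GCU GUA GAC CGA CGU CCC GCA AAA AGU CGG UAG CCU ACA CAG GUU GUC GGU ACA AAC — no AUG→stop ORF.
Frame 2: AUG CUG UAG ACC GAC GUC CCG CAA AAA GUC GGU AGC CUA CAC AGG UUG UCG GUA CAA ACU — AUG at 2, stop UAG at 8 → 9 nt.
Frame 3: UGC UGU AGA CCG ACG UCC CGC AAA AAG UCG GUA GCC UAC ACA GGU UGU CGG UAC AAA — no AUG→stop ORF.
ORFs ≥ 6 nucleotides: frame 2 2–10 (9 nucleotides). Count = 1.

1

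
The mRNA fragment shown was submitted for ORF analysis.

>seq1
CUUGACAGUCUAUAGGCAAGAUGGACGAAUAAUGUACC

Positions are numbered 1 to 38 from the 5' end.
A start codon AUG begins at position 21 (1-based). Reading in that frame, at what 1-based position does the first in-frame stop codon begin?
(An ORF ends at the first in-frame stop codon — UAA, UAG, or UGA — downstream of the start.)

Codons from position 21: AUG (21–23), GAC (24–26), GAA (27–29), UAA (30–32).
UAA is a stop codon; it begins at position 30.

30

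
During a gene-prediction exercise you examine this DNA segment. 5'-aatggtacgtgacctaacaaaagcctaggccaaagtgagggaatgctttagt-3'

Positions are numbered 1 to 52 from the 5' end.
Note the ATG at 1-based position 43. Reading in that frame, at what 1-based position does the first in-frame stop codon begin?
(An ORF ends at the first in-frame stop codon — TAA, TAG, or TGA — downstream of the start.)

49

Codons from position 43: ATG (43–45), CTT (46–48), TAG (49–51).
TAG is a stop codon; it begins at position 49.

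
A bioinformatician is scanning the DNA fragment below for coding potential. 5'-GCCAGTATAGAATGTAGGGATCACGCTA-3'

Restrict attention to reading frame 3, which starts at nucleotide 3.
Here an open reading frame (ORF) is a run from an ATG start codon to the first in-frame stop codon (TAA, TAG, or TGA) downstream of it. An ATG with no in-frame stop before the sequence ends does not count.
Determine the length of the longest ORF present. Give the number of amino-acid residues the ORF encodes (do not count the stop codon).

1

Frame 3: CAG TAT AGA ATG TAG GGA TCA CGC — ATG at 12, stop TAG at 15 → 6 nt.
Longest: frame 3, positions 12–17, 6 nt = 2 codons = 1 aa. → 1 amino acids.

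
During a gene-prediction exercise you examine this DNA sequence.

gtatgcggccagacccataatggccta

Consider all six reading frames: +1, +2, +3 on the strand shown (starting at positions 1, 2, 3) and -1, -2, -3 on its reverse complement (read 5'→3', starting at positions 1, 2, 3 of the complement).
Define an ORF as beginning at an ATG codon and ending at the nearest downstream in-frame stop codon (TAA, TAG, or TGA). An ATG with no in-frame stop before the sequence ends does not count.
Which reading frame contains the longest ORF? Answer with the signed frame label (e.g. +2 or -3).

Reverse complement (5'→3'): TAGGCCATTATGGGTCTGGCCGCATAC
Frame +1: GTA TGC GGC CAG ACC CAT AAT GGC CTA — no ATG→stop ORF.
Frame +2: TAT GCG GCC AGA CCC ATA ATG GCC — no ATG→stop ORF.
Frame +3: ATG CGG CCA GAC CCA TAA TGG CCT — ATG at 3, stop TAA at 18 → 18 nt.
Frame -1: TAG GCC ATT ATG GGT CTG GCC GCA TAC — no ATG→stop ORF.
Frame -2: AGG CCA TTA TGG GTC TGG CCG CAT — no ATG→stop ORF.
Frame -3: GGC CAT TAT GGG TCT GGC CGC ATA — no ATG→stop ORF.
Longest ORF is 18 nt in frame +3 (positions 3–20).

+3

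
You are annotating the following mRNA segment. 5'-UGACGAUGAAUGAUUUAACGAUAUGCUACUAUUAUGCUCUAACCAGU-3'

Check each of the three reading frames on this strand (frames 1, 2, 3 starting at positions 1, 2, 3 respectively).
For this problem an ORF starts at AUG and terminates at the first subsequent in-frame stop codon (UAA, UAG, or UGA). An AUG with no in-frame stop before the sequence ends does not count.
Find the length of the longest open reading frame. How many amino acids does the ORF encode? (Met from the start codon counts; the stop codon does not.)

2

Frame 1: UGA CGA UGA AUG AUU UAA CGA UAU GCU ACU AUU AUG CUC UAA CCA — AUG at 10, stop UAA at 16 → 9 nt; AUG at 34, stop UAA at 40 → 9 nt.
Frame 2: GAC GAU GAA UGA UUU AAC GAU AUG CUA CUA UUA UGC UCU AAC CAG — no AUG→stop ORF.
Frame 3: ACG AUG AAU GAU UUA ACG AUA UGC UAC UAU UAU GCU CUA ACC AGU — no AUG→stop ORF.
Longest: frame 1, positions 10–18, 9 nt = 3 codons = 2 aa. → 2 amino acids.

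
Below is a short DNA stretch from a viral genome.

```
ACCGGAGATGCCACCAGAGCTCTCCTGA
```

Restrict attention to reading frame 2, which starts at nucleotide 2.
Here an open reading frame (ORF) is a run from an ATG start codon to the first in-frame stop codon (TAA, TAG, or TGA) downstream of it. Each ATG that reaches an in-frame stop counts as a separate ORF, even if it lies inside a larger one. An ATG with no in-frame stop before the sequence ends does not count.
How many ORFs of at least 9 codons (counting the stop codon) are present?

Frame 2: CCG GAG ATG CCA CCA GAG CTC TCC TGA — ATG at 8, stop TGA at 26 → 21 nt.
No ORF reaches 9 codons. Count = 0.

0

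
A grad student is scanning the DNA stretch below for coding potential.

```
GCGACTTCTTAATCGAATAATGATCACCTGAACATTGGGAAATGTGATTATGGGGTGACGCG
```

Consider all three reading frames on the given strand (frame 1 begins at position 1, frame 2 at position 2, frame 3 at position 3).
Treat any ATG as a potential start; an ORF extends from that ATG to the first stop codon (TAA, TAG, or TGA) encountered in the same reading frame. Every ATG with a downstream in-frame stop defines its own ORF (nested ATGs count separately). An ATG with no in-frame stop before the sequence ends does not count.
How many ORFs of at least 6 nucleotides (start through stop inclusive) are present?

Frame 1: GCG ACT TCT TAA TCG AAT AAT GAT CAC CTG AAC ATT GGG AAA TGT GAT TAT GGG GTG ACG — no ATG→stop ORF.
Frame 2: CGA CTT CTT AAT CGA ATA ATG ATC ACC TGA ACA TTG GGA AAT GTG ATT ATG GGG TGA CGC — ATG at 20, stop TGA at 29 → 12 nt; ATG at 50, stop TGA at 56 → 9 nt.
Frame 3: GAC TTC TTA ATC GAA TAA TGA TCA CCT GAA CAT TGG GAA ATG TGA TTA TGG GGT GAC GCG — ATG at 42, stop TGA at 45 → 6 nt.
ORFs ≥ 6 nucleotides: frame 2 20–31 (12 nucleotides), frame 2 50–58 (9 nucleotides), frame 3 42–47 (6 nucleotides). Count = 3.

3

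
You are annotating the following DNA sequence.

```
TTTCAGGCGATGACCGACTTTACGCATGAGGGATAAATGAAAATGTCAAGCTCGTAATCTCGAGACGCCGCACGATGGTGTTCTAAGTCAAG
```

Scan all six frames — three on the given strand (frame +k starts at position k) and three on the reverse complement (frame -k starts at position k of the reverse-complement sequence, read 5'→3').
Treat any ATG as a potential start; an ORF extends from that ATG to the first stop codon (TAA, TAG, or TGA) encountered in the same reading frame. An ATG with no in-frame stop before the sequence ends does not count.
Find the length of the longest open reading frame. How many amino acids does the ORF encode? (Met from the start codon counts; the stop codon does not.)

8

Reverse complement (5'→3'): CTTGACTTAGAACACCATCGTGCGGCGTCTCGAGATTACGAGCTTGACATTTTCATTTATCCCTCATGCGTAAAGTCGGTCATCGCCTGAAA
Frame +1: TTT CAG GCG ATG ACC GAC TTT ACG CAT GAG GGA TAA ATG AAA ATG TCA AGC TCG TAA TCT CGA GAC GCC GCA CGA TGG TGT TCT AAG TCA — ATG at 10, stop TAA at 34 → 27 nt; ATG at 37, stop TAA at 55 → 21 nt; ATG at 43, stop TAA at 55 → 15 nt.
Frame +2: TTC AGG CGA TGA CCG ACT TTA CGC ATG AGG GAT AAA TGA AAA TGT CAA GCT CGT AAT CTC GAG ACG CCG CAC GAT GGT GTT CTA AGT CAA — ATG at 26, stop TGA at 38 → 15 nt.
Frame +3: TCA GGC GAT GAC CGA CTT TAC GCA TGA GGG ATA AAT GAA AAT GTC AAG CTC GTA ATC TCG AGA CGC CGC ACG ATG GTG TTC TAA GTC AAG — ATG at 75, stop TAA at 84 → 12 nt.
Frame -1: CTT GAC TTA GAA CAC CAT CGT GCG GCG TCT CGA GAT TAC GAG CTT GAC ATT TTC ATT TAT CCC TCA TGC GTA AAG TCG GTC ATC GCC TGA — no ATG→stop ORF.
Frame -2: TTG ACT TAG AAC ACC ATC GTG CGG CGT CTC GAG ATT ACG AGC TTG ACA TTT TCA TTT ATC CCT CAT GCG TAA AGT CGG TCA TCG CCT GAA — no ATG→stop ORF.
Frame -3: TGA CTT AGA ACA CCA TCG TGC GGC GTC TCG AGA TTA CGA GCT TGA CAT TTT CAT TTA TCC CTC ATG CGT AAA GTC GGT CAT CGC CTG AAA — no ATG→stop ORF.
Longest: frame +1, positions 10–36, 27 nt = 9 codons = 8 aa. → 8 amino acids.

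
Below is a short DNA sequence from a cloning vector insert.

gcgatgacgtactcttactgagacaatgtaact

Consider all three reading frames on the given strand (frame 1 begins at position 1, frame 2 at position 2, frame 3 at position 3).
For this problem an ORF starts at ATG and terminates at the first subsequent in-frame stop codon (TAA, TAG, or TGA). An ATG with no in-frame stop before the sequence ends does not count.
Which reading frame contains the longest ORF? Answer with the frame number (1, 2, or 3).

Frame 1: GCG ATG ACG TAC TCT TAC TGA GAC AAT GTA ACT — ATG at 4, stop TGA at 19 → 18 nt.
Frame 2: CGA TGA CGT ACT CTT ACT GAG ACA ATG TAA — ATG at 26, stop TAA at 29 → 6 nt.
Frame 3: GAT GAC GTA CTC TTA CTG AGA CAA TGT AAC — no ATG→stop ORF.
Longest ORF is 18 nt in frame 1 (positions 4–21).

1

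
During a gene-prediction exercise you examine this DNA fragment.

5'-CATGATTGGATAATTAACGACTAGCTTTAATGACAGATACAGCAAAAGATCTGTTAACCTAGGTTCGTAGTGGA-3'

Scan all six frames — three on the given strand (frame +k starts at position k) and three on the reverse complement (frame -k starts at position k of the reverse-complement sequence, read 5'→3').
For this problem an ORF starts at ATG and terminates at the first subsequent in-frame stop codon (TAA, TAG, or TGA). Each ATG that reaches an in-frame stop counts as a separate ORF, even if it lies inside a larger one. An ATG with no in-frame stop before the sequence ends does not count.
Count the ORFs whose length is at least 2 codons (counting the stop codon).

2

Reverse complement (5'→3'): TCCACTACGAACCTAGGTTAACAGATCTTTTGCTGTATCTGTCATTAAAGCTAGTCGTTAATTATCCAATCATG
Frame +1: CAT GAT TGG ATA ATT AAC GAC TAG CTT TAA TGA CAG ATA CAG CAA AAG ATC TGT TAA CCT AGG TTC GTA GTG — no ATG→stop ORF.
Frame +2: ATG ATT GGA TAA TTA ACG ACT AGC TTT AAT GAC AGA TAC AGC AAA AGA TCT GTT AAC CTA GGT TCG TAG TGG — ATG at 2, stop TAA at 11 → 12 nt.
Frame +3: TGA TTG GAT AAT TAA CGA CTA GCT TTA ATG ACA GAT ACA GCA AAA GAT CTG TTA ACC TAG GTT CGT AGT GGA — ATG at 30, stop TAG at 60 → 33 nt.
Frame -1: TCC ACT ACG AAC CTA GGT TAA CAG ATC TTT TGC TGT ATC TGT CAT TAA AGC TAG TCG TTA ATT ATC CAA TCA — no ATG→stop ORF.
Frame -2: CCA CTA CGA ACC TAG GTT AAC AGA TCT TTT GCT GTA TCT GTC ATT AAA GCT AGT CGT TAA TTA TCC AAT CAT — no ATG→stop ORF.
Frame -3: CAC TAC GAA CCT AGG TTA ACA GAT CTT TTG CTG TAT CTG TCA TTA AAG CTA GTC GTT AAT TAT CCA ATC ATG — no ATG→stop ORF.
ORFs ≥ 2 codons: frame +2 2–13 (4 codons), frame +3 30–62 (11 codons). Count = 2.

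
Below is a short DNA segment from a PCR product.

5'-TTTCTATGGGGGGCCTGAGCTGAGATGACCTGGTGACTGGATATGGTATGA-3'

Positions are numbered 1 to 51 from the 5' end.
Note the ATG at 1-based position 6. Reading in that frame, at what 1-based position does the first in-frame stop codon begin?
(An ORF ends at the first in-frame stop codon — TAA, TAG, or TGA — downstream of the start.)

Codons from position 6: ATG (6–8), GGG (9–11), GGC (12–14), CTG (15–17), AGC (18–20), TGA (21–23).
TGA is a stop codon; it begins at position 21.

21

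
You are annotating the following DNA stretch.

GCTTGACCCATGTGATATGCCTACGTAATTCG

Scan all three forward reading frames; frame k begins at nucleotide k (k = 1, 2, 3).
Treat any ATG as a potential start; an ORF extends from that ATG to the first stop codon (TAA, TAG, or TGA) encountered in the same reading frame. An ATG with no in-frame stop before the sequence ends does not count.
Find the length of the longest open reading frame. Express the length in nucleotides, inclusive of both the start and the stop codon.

Frame 1: GCT TGA CCC ATG TGA TAT GCC TAC GTA ATT — ATG at 10, stop TGA at 13 → 6 nt.
Frame 2: CTT GAC CCA TGT GAT ATG CCT ACG TAA TTC — ATG at 17, stop TAA at 26 → 12 nt.
Frame 3: TTG ACC CAT GTG ATA TGC CTA CGT AAT TCG — no ATG→stop ORF.
Longest: frame 2, positions 17–28, 12 nt = 4 codons = 3 aa. → 12 nucleotides.

12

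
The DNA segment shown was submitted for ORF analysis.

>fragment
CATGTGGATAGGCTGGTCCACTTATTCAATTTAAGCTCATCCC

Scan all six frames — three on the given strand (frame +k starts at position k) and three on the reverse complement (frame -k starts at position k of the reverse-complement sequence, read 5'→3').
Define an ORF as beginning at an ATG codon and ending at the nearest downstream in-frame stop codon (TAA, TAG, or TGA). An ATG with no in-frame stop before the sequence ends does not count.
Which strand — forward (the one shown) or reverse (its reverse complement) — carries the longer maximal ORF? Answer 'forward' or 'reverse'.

forward

Reverse complement (5'→3'): GGGATGAGCTTAAATTGAATAAGTGGACCAGCCTATCCACATG
Frame +1: CAT GTG GAT AGG CTG GTC CAC TTA TTC AAT TTA AGC TCA TCC — no ATG→stop ORF.
Frame +2: ATG TGG ATA GGC TGG TCC ACT TAT TCA ATT TAA GCT CAT CCC — ATG at 2, stop TAA at 32 → 33 nt.
Frame +3: TGT GGA TAG GCT GGT CCA CTT ATT CAA TTT AAG CTC ATC — no ATG→stop ORF.
Frame -1: GGG ATG AGC TTA AAT TGA ATA AGT GGA CCA GCC TAT CCA CAT — ATG at 4, stop TGA at 16 → 15 nt.
Frame -2: GGA TGA GCT TAA ATT GAA TAA GTG GAC CAG CCT ATC CAC ATG — no ATG→stop ORF.
Frame -3: GAT GAG CTT AAA TTG AAT AAG TGG ACC AGC CTA TCC ACA — no ATG→stop ORF.
Forward-strand max 33 nt; reverse-strand max 15 nt. The forward strand has the longer ORF.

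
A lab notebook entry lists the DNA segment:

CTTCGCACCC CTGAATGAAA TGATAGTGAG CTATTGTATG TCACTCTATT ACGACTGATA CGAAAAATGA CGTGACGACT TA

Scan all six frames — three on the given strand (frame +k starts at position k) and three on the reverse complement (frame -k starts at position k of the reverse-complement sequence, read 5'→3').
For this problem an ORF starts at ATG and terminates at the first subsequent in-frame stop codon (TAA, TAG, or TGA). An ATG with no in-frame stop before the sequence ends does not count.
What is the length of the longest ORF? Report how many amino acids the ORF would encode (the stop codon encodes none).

Reverse complement (5'→3'): TAAGTCGTCACGTCATTTTTCGTATCAGTCGTAATAGAGTGACATACAATAGCTCACTATCATTTCATTCAGGGGTGCGAAG
Frame +1: CTT CGC ACC CCT GAA TGA AAT GAT AGT GAG CTA TTG TAT GTC ACT CTA TTA CGA CTG ATA CGA AAA ATG ACG TGA CGA CTT — ATG at 67, stop TGA at 73 → 9 nt.
Frame +2: TTC GCA CCC CTG AAT GAA ATG ATA GTG AGC TAT TGT ATG TCA CTC TAT TAC GAC TGA TAC GAA AAA TGA CGT GAC GAC TTA — ATG at 20, stop TGA at 56 → 39 nt; ATG at 38, stop TGA at 56 → 21 nt.
Frame +3: TCG CAC CCC TGA ATG AAA TGA TAG TGA GCT ATT GTA TGT CAC TCT ATT ACG ACT GAT ACG AAA AAT GAC GTG ACG ACT — ATG at 15, stop TGA at 21 → 9 nt.
Frame -1: TAA GTC GTC ACG TCA TTT TTC GTA TCA GTC GTA ATA GAG TGA CAT ACA ATA GCT CAC TAT CAT TTC ATT CAG GGG TGC GAA — no ATG→stop ORF.
Frame -2: AAG TCG TCA CGT CAT TTT TCG TAT CAG TCG TAA TAG AGT GAC ATA CAA TAG CTC ACT ATC ATT TCA TTC AGG GGT GCG AAG — no ATG→stop ORF.
Frame -3: AGT CGT CAC GTC ATT TTT CGT ATC AGT CGT AAT AGA GTG ACA TAC AAT AGC TCA CTA TCA TTT CAT TCA GGG GTG CGA — no ATG→stop ORF.
Longest: frame +2, positions 20–58, 39 nt = 13 codons = 12 aa. → 12 amino acids.

12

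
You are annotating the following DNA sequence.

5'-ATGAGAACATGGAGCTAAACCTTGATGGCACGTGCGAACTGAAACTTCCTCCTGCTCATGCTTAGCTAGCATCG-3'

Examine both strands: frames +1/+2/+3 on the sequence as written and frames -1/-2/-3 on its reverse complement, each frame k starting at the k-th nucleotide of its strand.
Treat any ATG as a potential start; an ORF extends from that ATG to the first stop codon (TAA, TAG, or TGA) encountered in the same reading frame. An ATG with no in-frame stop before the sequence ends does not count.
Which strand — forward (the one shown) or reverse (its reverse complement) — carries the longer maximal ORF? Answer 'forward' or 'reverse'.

forward

Reverse complement (5'→3'): CGATGCTAGCTAAGCATGAGCAGGAGGAAGTTTCAGTTCGCACGTGCCATCAAGGTTTAGCTCCATGTTCTCAT
Frame +1: ATG AGA ACA TGG AGC TAA ACC TTG ATG GCA CGT GCG AAC TGA AAC TTC CTC CTG CTC ATG CTT AGC TAG CAT — ATG at 1, stop TAA at 16 → 18 nt; ATG at 25, stop TGA at 40 → 18 nt; ATG at 58, stop TAG at 67 → 12 nt.
Frame +2: TGA GAA CAT GGA GCT AAA CCT TGA TGG CAC GTG CGA ACT GAA ACT TCC TCC TGC TCA TGC TTA GCT AGC ATC — no ATG→stop ORF.
Frame +3: GAG AAC ATG GAG CTA AAC CTT GAT GGC ACG TGC GAA CTG AAA CTT CCT CCT GCT CAT GCT TAG CTA GCA TCG — ATG at 9, stop TAG at 63 → 57 nt.
Frame -1: CGA TGC TAG CTA AGC ATG AGC AGG AGG AAG TTT CAG TTC GCA CGT GCC ATC AAG GTT TAG CTC CAT GTT CTC — ATG at 16, stop TAG at 58 → 45 nt.
Frame -2: GAT GCT AGC TAA GCA TGA GCA GGA GGA AGT TTC AGT TCG CAC GTG CCA TCA AGG TTT AGC TCC ATG TTC TCA — no ATG→stop ORF.
Frame -3: ATG CTA GCT AAG CAT GAG CAG GAG GAA GTT TCA GTT CGC ACG TGC CAT CAA GGT TTA GCT CCA TGT TCT CAT — no ATG→stop ORF.
Forward-strand max 57 nt; reverse-strand max 45 nt. The forward strand has the longer ORF.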